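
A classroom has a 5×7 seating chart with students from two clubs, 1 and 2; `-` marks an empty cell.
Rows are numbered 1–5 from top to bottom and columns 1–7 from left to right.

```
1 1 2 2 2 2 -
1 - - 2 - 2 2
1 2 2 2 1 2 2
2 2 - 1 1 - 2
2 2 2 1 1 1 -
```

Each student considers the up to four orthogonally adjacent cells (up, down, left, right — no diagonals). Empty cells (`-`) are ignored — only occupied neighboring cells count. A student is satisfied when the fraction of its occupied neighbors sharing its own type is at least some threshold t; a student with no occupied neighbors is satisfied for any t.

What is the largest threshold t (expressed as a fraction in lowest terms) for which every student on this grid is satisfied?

1/3

Row 1: (1,1)1 2/2 · (1,2)1 1/2 · (1,3)2 1/2 · (1,4)2 3/3 · (1,5)2 2/2 · (1,6)2 2/2
Row 2: (2,1)1 2/2 · (2,4)2 2/2 · (2,6)2 3/3 · (2,7)2 2/2
Row 3: (3,1)1 1/3 · (3,2)2 2/3 · (3,3)2 2/2 · (3,4)2 2/4 · (3,5)1 1/3 · (3,6)2 2/3 · (3,7)2 3/3
Row 4: (4,1)2 2/3 · (4,2)2 3/3 · (4,4)1 2/3 · (4,5)1 3/3 · (4,7)2 1/1
Row 5: (5,1)2 2/2 · (5,2)2 3/3 · (5,3)2 1/2 · (5,4)1 2/3 · (5,5)1 3/3 · (5,6)1 1/1
The smallest same-type fraction is 1/3 at (3,1), which reduces to 1/3. Any threshold above that leaves this student unsatisfied.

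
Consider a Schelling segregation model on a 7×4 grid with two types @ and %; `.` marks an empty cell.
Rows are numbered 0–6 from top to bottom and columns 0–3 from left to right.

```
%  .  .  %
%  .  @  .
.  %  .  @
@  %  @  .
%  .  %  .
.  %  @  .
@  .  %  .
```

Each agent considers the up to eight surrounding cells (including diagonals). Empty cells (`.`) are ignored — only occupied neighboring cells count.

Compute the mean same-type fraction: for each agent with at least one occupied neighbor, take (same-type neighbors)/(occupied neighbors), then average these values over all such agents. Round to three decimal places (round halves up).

0.457

Row 0: (0,0)% 1/1 · (0,3)% 0/1
Row 1: (1,0)% 2/2 · (1,2)@ 1/3
Row 2: (2,1)% 2/5 · (2,3)@ 2/2
Row 3: (3,0)@ 0/3 · (3,1)% 3/5 · (3,2)@ 1/4
Row 4: (4,0)% 2/3 · (4,2)% 2/4
Row 5: (5,1)% 3/5 · (5,2)@ 0/3
Row 6: (6,0)@ 0/1 · (6,2)% 1/2
Sum over 15 agents: 1/1 + 0/1 + 2/2 + 1/3 + 2/5 + 2/2 + 0/3 + 3/5 + 1/4 + 2/3 + 2/4 + 3/5 + 0/3 + 0/1 + 1/2 = 137/20; mean = 137/20 ÷ 15 = 137/300 = 0.456666… → 0.457.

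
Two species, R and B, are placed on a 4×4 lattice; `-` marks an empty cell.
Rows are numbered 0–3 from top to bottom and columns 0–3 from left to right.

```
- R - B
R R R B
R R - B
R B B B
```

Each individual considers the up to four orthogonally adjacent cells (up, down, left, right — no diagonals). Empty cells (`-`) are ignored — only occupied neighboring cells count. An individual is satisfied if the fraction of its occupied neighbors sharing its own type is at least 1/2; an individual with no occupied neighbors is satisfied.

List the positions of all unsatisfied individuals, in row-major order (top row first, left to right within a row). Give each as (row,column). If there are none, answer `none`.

(3,1)

Row 0: (0,1)R 1/1 ok · (0,3)B 1/1 ok
Row 1: (1,0)R 2/2 ok · (1,1)R 4/4 ok · (1,2)R 1/2 ok · (1,3)B 2/3 ok
Row 2: (2,0)R 3/3 ok · (2,1)R 2/3 ok · (2,3)B 2/2 ok
Row 3: (3,0)R 1/2 ok · (3,1)B 1/3 unhappy · (3,2)B 2/2 ok · (3,3)B 2/2 ok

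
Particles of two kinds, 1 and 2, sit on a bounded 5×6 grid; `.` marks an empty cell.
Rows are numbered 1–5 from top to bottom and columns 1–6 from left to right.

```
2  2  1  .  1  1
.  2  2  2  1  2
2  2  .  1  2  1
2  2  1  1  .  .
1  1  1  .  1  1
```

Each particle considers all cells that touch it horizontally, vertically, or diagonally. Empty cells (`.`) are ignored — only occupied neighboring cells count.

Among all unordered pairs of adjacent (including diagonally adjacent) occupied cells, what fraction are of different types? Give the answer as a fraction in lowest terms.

Scan each occupied cell's neighbors to the right and below (and the two forward diagonals) so each pair is counted once.
Row 1: 2(1,1)–2(1,2)= 2(1,1)–2(2,2)= 2(1,2)–1(1,3)≠ 2(1,2)–2(2,2)= 2(1,2)–2(2,3)= 1(1,3)–2(2,3)≠ 1(1,3)–2(2,4)≠ 1(1,3)–2(2,2)≠ 1(1,5)–1(1,6)= 1(1,5)–1(2,5)= 1(1,5)–2(2,6)≠ 1(1,5)–2(2,4)≠ 1(1,6)–2(2,6)≠ 1(1,6)–1(2,5)=  → 7/14 unlike.
Row 2: 2(2,2)–2(2,3)= 2(2,2)–2(3,2)= 2(2,2)–2(3,1)= 2(2,3)–2(2,4)= 2(2,3)–1(3,4)≠ 2(2,3)–2(3,2)= 2(2,4)–1(2,5)≠ 2(2,4)–1(3,4)≠ 2(2,4)–2(3,5)= 1(2,5)–2(2,6)≠ 1(2,5)–2(3,5)≠ 1(2,5)–1(3,6)= 1(2,5)–1(3,4)= 2(2,6)–1(3,6)≠ 2(2,6)–2(3,5)=  → 6/15 unlike.
Row 3: 2(3,1)–2(3,2)= 2(3,1)–2(4,1)= 2(3,1)–2(4,2)= 2(3,2)–2(4,2)= 2(3,2)–1(4,3)≠ 2(3,2)–2(4,1)= 1(3,4)–2(3,5)≠ 1(3,4)–1(4,4)= 1(3,4)–1(4,3)= 2(3,5)–1(3,6)≠ 2(3,5)–1(4,4)≠  → 4/11 unlike.
Row 4: 2(4,1)–2(4,2)= 2(4,1)–1(5,1)≠ 2(4,1)–1(5,2)≠ 2(4,2)–1(4,3)≠ 2(4,2)–1(5,2)≠ 2(4,2)–1(5,3)≠ 2(4,2)–1(5,1)≠ 1(4,3)–1(4,4)= 1(4,3)–1(5,3)= 1(4,3)–1(5,2)= 1(4,4)–1(5,5)= 1(4,4)–1(5,3)=  → 6/12 unlike.
Row 5: 1(5,1)–1(5,2)= 1(5,2)–1(5,3)= 1(5,5)–1(5,6)=  → 0/3 unlike.
Total adjacent occupied pairs: 55; unlike-type pairs: 23.
23/55 is already in lowest terms.

23/55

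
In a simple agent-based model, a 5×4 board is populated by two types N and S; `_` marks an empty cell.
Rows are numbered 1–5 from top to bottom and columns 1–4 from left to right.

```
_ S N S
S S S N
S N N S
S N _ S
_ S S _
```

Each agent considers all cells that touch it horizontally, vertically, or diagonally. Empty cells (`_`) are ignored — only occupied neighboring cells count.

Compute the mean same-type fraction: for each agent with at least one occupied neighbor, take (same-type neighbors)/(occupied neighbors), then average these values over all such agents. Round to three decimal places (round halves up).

0.510

(1,2)S 3/4
(1,3)N 1/5
(1,4)S 1/3
(2,1)S 3/4
(2,2)S 4/7
(2,3)S 4/8
(2,4)N 2/5
(3,1)S 3/5
(3,2)N 2/7
(3,3)N 3/7
(3,4)S 2/4
(4,1)S 2/4
(4,2)N 2/6
(4,4)S 2/3
(5,2)S 2/3
(5,3)S 2/3
Sum over 16 agents: 3/4 + 1/5 + 1/3 + 3/4 + 4/7 + 4/8 + 2/5 + 3/5 + 2/7 + 3/7 + 2/4 + 2/4 + 2/6 + 2/3 + 2/3 + 2/3 = 856/105; mean = 856/105 ÷ 16 = 107/210 = 0.509523… → 0.510.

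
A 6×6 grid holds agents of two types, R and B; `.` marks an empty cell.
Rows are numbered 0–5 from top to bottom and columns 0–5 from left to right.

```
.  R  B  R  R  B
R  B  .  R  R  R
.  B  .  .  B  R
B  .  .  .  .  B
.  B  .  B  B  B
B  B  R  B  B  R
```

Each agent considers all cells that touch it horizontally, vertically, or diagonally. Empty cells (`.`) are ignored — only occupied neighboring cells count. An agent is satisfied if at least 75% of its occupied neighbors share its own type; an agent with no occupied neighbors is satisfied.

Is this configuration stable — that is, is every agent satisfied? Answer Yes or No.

Row 0: (0,1)R 1/3 ✗ · (0,2)B 1/4 ✗ · (0,3)R 3/4 ✓ · (0,4)R 4/5 ✓ · (0,5)B 0/3 ✗
Row 1: (1,0)R 1/3 ✗ · (1,1)B 2/4 ✗ · (1,3)R 3/5 ✗ · (1,4)R 5/7 ✗ · (1,5)R 3/5 ✗
Row 2: (2,1)B 2/3 ✗ · (2,4)B 1/5 ✗ · (2,5)R 2/4 ✗
Row 3: (3,0)B 2/2 ✓ · (3,5)B 3/4 ✓
Row 4: (4,1)B 3/4 ✓ · (4,3)B 3/4 ✓ · (4,4)B 5/6 ✓ · (4,5)B 3/4 ✓
Row 5: (5,0)B 2/2 ✓ · (5,1)B 2/3 ✗ · (5,2)R 0/4 ✗ · (5,3)B 3/4 ✓ · (5,4)B 4/5 ✓ · (5,5)R 0/3 ✗
For instance (0,1) has only 1/3 same-type neighbors, below 3/4.

No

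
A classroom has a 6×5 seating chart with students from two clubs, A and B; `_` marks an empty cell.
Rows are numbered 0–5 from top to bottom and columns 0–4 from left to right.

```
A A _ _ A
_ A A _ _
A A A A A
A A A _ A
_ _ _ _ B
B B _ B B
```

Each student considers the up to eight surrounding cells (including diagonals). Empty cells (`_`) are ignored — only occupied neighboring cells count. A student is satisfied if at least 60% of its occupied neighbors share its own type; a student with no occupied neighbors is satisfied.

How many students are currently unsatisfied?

0

Row 0: (0,0)A 2/2 satisfied · (0,1)A 3/3 satisfied · (0,4)A 0/0 satisfied
Row 1: (1,1)A 6/6 satisfied · (1,2)A 5/5 satisfied
Row 2: (2,0)A 4/4 satisfied · (2,1)A 7/7 satisfied · (2,2)A 6/6 satisfied · (2,3)A 5/5 satisfied · (2,4)A 2/2 satisfied
Row 3: (3,0)A 3/3 satisfied · (3,1)A 5/5 satisfied · (3,2)A 4/4 satisfied · (3,4)A 2/3 satisfied
Row 4: (4,4)B 2/3 satisfied
Row 5: (5,0)B 1/1 satisfied · (5,1)B 1/1 satisfied · (5,3)B 2/2 satisfied · (5,4)B 2/2 satisfied
Every one meets the threshold.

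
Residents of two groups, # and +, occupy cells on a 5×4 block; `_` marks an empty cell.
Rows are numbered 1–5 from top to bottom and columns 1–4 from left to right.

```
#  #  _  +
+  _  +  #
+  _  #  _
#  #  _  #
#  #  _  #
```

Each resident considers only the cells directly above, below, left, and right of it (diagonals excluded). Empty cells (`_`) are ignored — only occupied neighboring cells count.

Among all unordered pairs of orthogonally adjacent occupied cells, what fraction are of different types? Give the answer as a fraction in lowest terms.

5/12

Scan each occupied cell's neighbors to the right and below so each pair is counted once.
From row 1: 2 unlike of 3 pairs (running 2/3).
From row 2: 2 unlike of 3 pairs (running 4/6).
From row 3: 1 unlike of 1 pairs (running 5/7).
From row 4: 0 unlike of 4 pairs (running 5/11).
From row 5: 0 unlike of 1 pairs (running 5/12).
Total adjacent occupied pairs: 12; unlike-type pairs: 5.
5/12 is already in lowest terms.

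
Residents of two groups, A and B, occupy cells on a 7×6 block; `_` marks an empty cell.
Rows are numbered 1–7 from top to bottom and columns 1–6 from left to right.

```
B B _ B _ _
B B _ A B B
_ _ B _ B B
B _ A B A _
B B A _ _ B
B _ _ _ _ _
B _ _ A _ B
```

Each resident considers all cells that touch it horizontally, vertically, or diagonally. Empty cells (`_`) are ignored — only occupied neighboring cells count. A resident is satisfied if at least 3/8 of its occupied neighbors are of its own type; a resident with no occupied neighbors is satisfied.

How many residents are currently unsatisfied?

Row 1: (1,1)B 3/3 ok · (1,2)B 3/3 ok · (1,4)B 1/2 ok
Row 2: (2,1)B 3/3 ok · (2,2)B 4/4 ok · (2,4)A 0/4 unhappy · (2,5)B 4/5 ok · (2,6)B 3/3 ok
Row 3: (3,3)B 2/4 ok · (3,5)B 4/6 ok · (3,6)B 3/4 ok
Row 4: (4,1)B 2/2 ok · (4,3)A 1/4 unhappy · (4,4)B 2/5 ok · (4,5)A 0/4 unhappy
Row 5: (5,1)B 3/3 ok · (5,2)B 3/5 ok · (5,3)A 1/3 unhappy · (5,6)B 0/1 unhappy
Row 6: (6,1)B 3/3 ok
Row 7: (7,1)B 1/1 ok · (7,4)A 0/0 ok · (7,6)B 0/0 ok
Unsatisfied: (2,4), (4,3), (4,5), (5,3), (5,6) — 5 in total.

5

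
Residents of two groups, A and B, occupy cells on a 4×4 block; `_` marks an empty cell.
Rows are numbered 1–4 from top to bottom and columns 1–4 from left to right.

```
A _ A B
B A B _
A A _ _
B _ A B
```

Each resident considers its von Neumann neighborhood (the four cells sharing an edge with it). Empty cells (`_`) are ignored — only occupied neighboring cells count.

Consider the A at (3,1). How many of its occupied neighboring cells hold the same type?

Occupied neighbors of (3,1): (2,1)=B, (4,1)=B, (3,2)=A.
Same type (A): 1 of 3.

1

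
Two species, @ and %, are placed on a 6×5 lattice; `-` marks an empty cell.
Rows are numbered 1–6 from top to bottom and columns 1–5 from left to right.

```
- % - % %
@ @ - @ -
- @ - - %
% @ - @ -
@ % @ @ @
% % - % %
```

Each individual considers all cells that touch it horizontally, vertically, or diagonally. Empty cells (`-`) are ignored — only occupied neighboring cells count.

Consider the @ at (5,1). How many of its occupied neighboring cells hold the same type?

Occupied neighbors of (5,1): (4,1)=%, (4,2)=@, (5,2)=%, (6,1)=%, (6,2)=%.
Same type (@): 1 of 5.

1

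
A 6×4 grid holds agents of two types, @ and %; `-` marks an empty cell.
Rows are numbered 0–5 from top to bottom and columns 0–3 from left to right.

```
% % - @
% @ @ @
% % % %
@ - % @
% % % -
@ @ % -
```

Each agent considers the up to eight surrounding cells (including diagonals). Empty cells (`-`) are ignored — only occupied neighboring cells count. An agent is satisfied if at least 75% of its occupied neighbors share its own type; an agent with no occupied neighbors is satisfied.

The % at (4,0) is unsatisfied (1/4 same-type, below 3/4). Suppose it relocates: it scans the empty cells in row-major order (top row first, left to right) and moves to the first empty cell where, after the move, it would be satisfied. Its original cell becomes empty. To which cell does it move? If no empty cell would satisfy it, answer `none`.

Vacating (4,0). Empty cells in order:
  (0,2): 1/5 same-type → still unsatisfied.
  (3,1): 6/7 same-type → satisfied — stop here.

(3,1)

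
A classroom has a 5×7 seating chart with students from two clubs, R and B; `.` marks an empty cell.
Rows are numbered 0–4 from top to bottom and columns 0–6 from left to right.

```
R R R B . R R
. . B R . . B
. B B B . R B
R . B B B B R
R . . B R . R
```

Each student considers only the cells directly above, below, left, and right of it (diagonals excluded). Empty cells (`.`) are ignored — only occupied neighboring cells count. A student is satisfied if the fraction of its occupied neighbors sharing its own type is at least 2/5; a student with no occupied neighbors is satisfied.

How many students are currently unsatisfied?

9

Row 0: (0,0)R 1/1 satisfied · (0,1)R 2/2 satisfied · (0,2)R 1/3 not · (0,3)B 0/2 not · (0,5)R 1/1 satisfied · (0,6)R 1/2 satisfied
Row 1: (1,2)B 1/3 not · (1,3)R 0/3 not · (1,6)B 1/2 satisfied
Row 2: (2,1)B 1/1 satisfied · (2,2)B 4/4 satisfied · (2,3)B 2/3 satisfied · (2,5)R 0/2 not · (2,6)B 1/3 not
Row 3: (3,0)R 1/1 satisfied · (3,2)B 2/2 satisfied · (3,3)B 4/4 satisfied · (3,4)B 2/3 satisfied · (3,5)B 1/3 not · (3,6)R 1/3 not
Row 4: (4,0)R 1/1 satisfied · (4,3)B 1/2 satisfied · (4,4)R 0/2 not · (4,6)R 1/1 satisfied
Unsatisfied: (0,2), (0,3), (1,2), (1,3), (2,5), (2,6), (3,5), (3,6), (4,4) — 9 in total.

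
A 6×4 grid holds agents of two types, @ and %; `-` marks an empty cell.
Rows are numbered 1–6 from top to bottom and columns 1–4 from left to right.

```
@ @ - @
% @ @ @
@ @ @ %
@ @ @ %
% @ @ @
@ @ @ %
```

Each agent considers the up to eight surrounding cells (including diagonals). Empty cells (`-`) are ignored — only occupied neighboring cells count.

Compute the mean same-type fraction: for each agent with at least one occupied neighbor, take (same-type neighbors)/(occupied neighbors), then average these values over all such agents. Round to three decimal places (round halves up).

(1,1)@ 2/3
(1,2)@ 3/4
(1,4)@ 2/2
(2,1)% 0/5
(2,2)@ 6/7
(2,3)@ 6/7
(2,4)@ 3/4
(3,1)@ 4/5
(3,2)@ 7/8
(3,3)@ 6/8
(3,4)% 1/5
(4,1)@ 4/5
(4,2)@ 7/8
(4,3)@ 6/8
(4,4)% 1/5
(5,1)% 0/5
(5,2)@ 7/8
(5,3)@ 6/8
(5,4)@ 3/5
(6,1)@ 2/3
(6,2)@ 4/5
(6,3)@ 4/5
(6,4)% 0/3
Sum over 23 agents: 2/3 + 3/4 + 2/2 + 0/5 + 6/7 + 6/7 + 3/4 + 4/5 + 7/8 + 6/8 + 1/5 + 4/5 + 7/8 + 6/8 + 1/5 + 0/5 + 7/8 + 6/8 + 3/5 + 2/3 + 4/5 + 4/5 + 0/3 = 12283/840; mean = 12283/840 ÷ 23 = 12283/19320 = 0.635766… → 0.636.

0.636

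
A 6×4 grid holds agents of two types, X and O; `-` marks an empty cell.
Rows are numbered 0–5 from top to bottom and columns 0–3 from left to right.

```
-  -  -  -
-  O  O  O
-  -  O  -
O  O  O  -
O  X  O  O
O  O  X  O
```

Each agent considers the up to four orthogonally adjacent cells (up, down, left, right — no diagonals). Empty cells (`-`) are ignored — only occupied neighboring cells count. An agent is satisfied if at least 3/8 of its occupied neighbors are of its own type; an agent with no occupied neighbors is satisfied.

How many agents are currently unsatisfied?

Row 1: (1,1)O 1/1 ok · (1,2)O 3/3 ok · (1,3)O 1/1 ok
Row 2: (2,2)O 2/2 ok
Row 3: (3,0)O 2/2 ok · (3,1)O 2/3 ok · (3,2)O 3/3 ok
Row 4: (4,0)O 2/3 ok · (4,1)X 0/4 unhappy · (4,2)O 2/4 ok · (4,3)O 2/2 ok
Row 5: (5,0)O 2/2 ok · (5,1)O 1/3 unhappy · (5,2)X 0/3 unhappy · (5,3)O 1/2 ok
Unsatisfied: (4,1), (5,1), (5,2) — 3 in total.

3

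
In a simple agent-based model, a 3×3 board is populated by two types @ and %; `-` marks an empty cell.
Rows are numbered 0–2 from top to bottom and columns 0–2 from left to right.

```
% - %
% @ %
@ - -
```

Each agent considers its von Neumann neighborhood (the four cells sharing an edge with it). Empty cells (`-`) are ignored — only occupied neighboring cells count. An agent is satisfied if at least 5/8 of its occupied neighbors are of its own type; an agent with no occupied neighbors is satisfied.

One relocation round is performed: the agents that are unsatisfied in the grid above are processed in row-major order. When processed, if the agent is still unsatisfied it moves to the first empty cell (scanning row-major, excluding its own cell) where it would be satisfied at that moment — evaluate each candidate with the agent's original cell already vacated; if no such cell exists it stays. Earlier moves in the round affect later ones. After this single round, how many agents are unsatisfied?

Initially unsatisfied (in order): (1,0), (1,1), (1,2), (2,0).
  (1,0) → (0,1).
  (1,1) → (2,1).
  (1,2): now satisfied by earlier moves; stays.
  (2,0): now satisfied by earlier moves; stays.
Resulting grid:
% % %
- - %
@ @ -
All satisfied now.

0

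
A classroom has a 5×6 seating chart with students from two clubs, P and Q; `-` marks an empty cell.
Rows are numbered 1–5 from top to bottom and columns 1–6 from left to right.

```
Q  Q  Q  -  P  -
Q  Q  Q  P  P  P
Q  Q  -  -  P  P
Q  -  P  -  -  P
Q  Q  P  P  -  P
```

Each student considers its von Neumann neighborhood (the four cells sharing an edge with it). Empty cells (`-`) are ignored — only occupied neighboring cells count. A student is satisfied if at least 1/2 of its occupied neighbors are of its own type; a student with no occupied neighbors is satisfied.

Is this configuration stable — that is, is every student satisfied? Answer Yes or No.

Yes

(1,1)Q 2/2 ok
(1,2)Q 3/3 ok
(1,3)Q 2/2 ok
(1,5)P 1/1 ok
(2,1)Q 3/3 ok
(2,2)Q 4/4 ok
(2,3)Q 2/3 ok
(2,4)P 1/2 ok
(2,5)P 4/4 ok
(2,6)P 2/2 ok
(3,1)Q 3/3 ok
(3,2)Q 2/2 ok
(3,5)P 2/2 ok
(3,6)P 3/3 ok
(4,1)Q 2/2 ok
(4,3)P 1/1 ok
(4,6)P 2/2 ok
(5,1)Q 2/2 ok
(5,2)Q 1/2 ok
(5,3)P 2/3 ok
(5,4)P 1/1 ok
(5,6)P 1/1 ok
All meet the threshold, so the configuration is stable.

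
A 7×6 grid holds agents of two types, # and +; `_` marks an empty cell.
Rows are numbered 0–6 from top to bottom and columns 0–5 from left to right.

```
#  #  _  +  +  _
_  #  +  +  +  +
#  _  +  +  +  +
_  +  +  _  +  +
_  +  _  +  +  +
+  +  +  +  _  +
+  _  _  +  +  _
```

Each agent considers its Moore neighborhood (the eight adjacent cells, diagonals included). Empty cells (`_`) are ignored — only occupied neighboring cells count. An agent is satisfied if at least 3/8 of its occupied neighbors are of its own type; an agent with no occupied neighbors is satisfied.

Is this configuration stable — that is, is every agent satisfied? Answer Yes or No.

Yes

(0,0)# 2/2 ok
(0,1)# 2/3 ok
(0,3)+ 4/4 ok
(0,4)+ 4/4 ok
(1,1)# 3/5 ok
(1,2)+ 4/6 ok
(1,3)+ 7/7 ok
(1,4)+ 7/7 ok
(1,5)+ 4/4 ok
(2,0)# 1/2 ok
(2,2)+ 5/6 ok
(2,3)+ 7/7 ok
(2,4)+ 7/7 ok
(2,5)+ 5/5 ok
(3,1)+ 3/4 ok
(3,2)+ 5/5 ok
(3,4)+ 7/7 ok
(3,5)+ 5/5 ok
(4,1)+ 5/5 ok
(4,3)+ 5/5 ok
(4,4)+ 6/6 ok
(4,5)+ 4/4 ok
(5,0)+ 3/3 ok
(5,1)+ 4/4 ok
(5,2)+ 5/5 ok
(5,3)+ 5/5 ok
(5,5)+ 3/3 ok
(6,0)+ 2/2 ok
(6,3)+ 3/3 ok
(6,4)+ 3/3 ok
All meet the threshold, so the configuration is stable.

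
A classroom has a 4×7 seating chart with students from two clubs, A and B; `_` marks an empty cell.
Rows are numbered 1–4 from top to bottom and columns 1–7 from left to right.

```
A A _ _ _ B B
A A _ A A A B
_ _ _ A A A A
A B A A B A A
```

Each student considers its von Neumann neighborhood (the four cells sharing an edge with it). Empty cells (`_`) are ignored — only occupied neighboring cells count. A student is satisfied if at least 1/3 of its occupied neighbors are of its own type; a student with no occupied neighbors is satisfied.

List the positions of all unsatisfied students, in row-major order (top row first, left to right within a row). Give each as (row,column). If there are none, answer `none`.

(4,1), (4,2), (4,5)

Row 1: (1,1)A 2/2 ok · (1,2)A 2/2 ok · (1,6)B 1/2 ok · (1,7)B 2/2 ok
Row 2: (2,1)A 2/2 ok · (2,2)A 2/2 ok · (2,4)A 2/2 ok · (2,5)A 3/3 ok · (2,6)A 2/4 ok · (2,7)B 1/3 ok
Row 3: (3,4)A 3/3 ok · (3,5)A 3/4 ok · (3,6)A 4/4 ok · (3,7)A 2/3 ok
Row 4: (4,1)A 0/1 unhappy · (4,2)B 0/2 unhappy · (4,3)A 1/2 ok · (4,4)A 2/3 ok · (4,5)B 0/3 unhappy · (4,6)A 2/3 ok · (4,7)A 2/2 ok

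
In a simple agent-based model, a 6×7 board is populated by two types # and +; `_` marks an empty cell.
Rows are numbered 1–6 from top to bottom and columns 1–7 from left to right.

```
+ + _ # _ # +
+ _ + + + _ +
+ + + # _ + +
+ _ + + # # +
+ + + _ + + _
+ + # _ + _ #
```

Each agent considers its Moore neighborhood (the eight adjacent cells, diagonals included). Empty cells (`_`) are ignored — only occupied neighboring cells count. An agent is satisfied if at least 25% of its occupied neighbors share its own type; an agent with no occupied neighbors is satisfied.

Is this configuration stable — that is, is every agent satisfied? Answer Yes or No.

No

(1,1)+ 2/2 ✓
(1,2)+ 3/3 ✓
(1,4)# 0/3 ✗
(1,6)# 0/3 ✗
(1,7)+ 1/2 ✓
(2,1)+ 4/4 ✓
(2,3)+ 4/6 ✓
(2,4)+ 3/5 ✓
(2,5)+ 2/5 ✓
(2,7)+ 3/4 ✓
(3,1)+ 3/3 ✓
(3,2)+ 6/6 ✓
(3,3)+ 5/6 ✓
(3,4)# 1/7 ✗
(3,6)+ 4/6 ✓
(3,7)+ 3/4 ✓
(4,1)+ 4/4 ✓
(4,3)+ 5/6 ✓
(4,4)+ 4/6 ✓
(4,5)# 2/6 ✓
(4,6)# 1/6 ✗
(4,7)+ 3/4 ✓
(5,1)+ 4/4 ✓
(5,2)+ 6/7 ✓
(5,3)+ 4/5 ✓
(5,5)+ 3/5 ✓
(5,6)+ 3/6 ✓
(6,1)+ 3/3 ✓
(6,2)+ 4/5 ✓
(6,3)# 0/3 ✗
(6,5)+ 2/2 ✓
(6,7)# 0/1 ✗
For instance (1,4) has only 0/3 same-type neighbors, below 1/4.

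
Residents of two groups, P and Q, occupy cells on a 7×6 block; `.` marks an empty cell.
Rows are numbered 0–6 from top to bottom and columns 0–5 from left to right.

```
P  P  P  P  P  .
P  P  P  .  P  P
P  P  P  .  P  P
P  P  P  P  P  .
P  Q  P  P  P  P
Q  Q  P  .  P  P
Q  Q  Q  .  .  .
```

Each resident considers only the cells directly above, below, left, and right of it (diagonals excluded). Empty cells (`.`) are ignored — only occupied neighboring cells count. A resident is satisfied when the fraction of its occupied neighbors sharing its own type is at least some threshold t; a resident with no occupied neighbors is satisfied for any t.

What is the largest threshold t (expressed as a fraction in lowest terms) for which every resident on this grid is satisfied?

(0,0)P 2/2
(0,1)P 3/3
(0,2)P 3/3
(0,3)P 2/2
(0,4)P 2/2
(1,0)P 3/3
(1,1)P 4/4
(1,2)P 3/3
(1,4)P 3/3
(1,5)P 2/2
(2,0)P 3/3
(2,1)P 4/4
(2,2)P 3/3
(2,4)P 3/3
(2,5)P 2/2
(3,0)P 3/3
(3,1)P 3/4
(3,2)P 4/4
(3,3)P 3/3
(3,4)P 3/3
(4,0)P 1/3
(4,1)Q 1/4
(4,2)P 3/4
(4,3)P 3/3
(4,4)P 4/4
(4,5)P 2/2
(5,0)Q 2/3
(5,1)Q 3/4
(5,2)P 1/3
(5,4)P 2/2
(5,5)P 2/2
(6,0)Q 2/2
(6,1)Q 3/3
(6,2)Q 1/2
The smallest same-type fraction is 1/4 at (4,1), which reduces to 1/4. Any threshold above that leaves this resident unsatisfied.

1/4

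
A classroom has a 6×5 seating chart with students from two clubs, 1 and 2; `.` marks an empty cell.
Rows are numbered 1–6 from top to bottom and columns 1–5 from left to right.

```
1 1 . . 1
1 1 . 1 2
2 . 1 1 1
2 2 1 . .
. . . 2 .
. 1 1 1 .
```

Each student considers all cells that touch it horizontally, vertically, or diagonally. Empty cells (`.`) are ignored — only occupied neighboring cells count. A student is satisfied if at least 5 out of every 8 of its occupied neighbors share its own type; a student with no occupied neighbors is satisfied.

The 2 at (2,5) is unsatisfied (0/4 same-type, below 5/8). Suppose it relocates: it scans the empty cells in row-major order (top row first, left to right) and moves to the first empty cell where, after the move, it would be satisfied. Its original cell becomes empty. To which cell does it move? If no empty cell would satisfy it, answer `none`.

Vacating (2,5). Empty cells in order:
  (1,3): 0/3 same-type → still unsatisfied.
  (1,4): 0/2 same-type → still unsatisfied.
  (2,3): 0/5 same-type → still unsatisfied.
  (3,2): 3/7 same-type → still unsatisfied.
  (4,4): 1/5 same-type → still unsatisfied.
  (4,5): 1/3 same-type → still unsatisfied.
  (5,1): 2/3 same-type → satisfied — stop here.

(5,1)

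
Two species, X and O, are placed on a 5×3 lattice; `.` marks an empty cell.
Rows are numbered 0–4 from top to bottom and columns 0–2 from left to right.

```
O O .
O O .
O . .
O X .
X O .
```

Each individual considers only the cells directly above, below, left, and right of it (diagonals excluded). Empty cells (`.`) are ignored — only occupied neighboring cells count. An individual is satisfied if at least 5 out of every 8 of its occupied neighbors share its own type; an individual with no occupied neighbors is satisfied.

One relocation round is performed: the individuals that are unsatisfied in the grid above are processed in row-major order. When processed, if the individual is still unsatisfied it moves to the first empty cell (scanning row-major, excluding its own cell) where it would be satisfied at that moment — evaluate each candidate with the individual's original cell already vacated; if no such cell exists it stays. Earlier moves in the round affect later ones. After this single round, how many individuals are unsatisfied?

0

Initially unsatisfied (in order): (3,0), (3,1), (4,0), (4,1).
  (3,0) → (0,2).
  (3,1) → (2,2).
  (4,0) → (3,2).
  (4,1): now satisfied by earlier moves; stays.
Resulting grid:
O O O
O O .
O . X
. . X
. O .
All satisfied now.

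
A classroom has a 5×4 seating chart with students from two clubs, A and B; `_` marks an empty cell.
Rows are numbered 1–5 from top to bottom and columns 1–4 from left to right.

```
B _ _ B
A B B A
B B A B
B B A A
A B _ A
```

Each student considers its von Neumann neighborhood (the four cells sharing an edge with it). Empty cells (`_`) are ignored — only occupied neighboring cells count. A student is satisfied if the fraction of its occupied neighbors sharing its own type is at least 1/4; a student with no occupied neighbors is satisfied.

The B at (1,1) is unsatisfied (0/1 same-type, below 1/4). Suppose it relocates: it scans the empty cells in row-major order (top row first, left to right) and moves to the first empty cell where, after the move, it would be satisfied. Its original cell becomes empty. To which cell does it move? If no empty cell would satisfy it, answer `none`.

(1,2)

Vacating (1,1). Empty cells in order:
  (1,2): 1/1 same-type → satisfied — stop here.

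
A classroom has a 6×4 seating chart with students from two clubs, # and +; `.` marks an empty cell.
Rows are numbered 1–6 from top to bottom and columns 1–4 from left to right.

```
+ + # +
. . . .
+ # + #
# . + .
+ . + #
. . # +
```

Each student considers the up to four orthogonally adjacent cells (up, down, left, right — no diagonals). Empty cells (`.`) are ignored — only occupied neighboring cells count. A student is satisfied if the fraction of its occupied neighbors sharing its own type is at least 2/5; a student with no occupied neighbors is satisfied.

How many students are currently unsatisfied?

(1,1)+ 1/1 ✓
(1,2)+ 1/2 ✓
(1,3)# 0/2 ✗
(1,4)+ 0/1 ✗
(3,1)+ 0/2 ✗
(3,2)# 0/2 ✗
(3,3)+ 1/3 ✗
(3,4)# 0/1 ✗
(4,1)# 0/2 ✗
(4,3)+ 2/2 ✓
(5,1)+ 0/1 ✗
(5,3)+ 1/3 ✗
(5,4)# 0/2 ✗
(6,3)# 0/2 ✗
(6,4)+ 0/2 ✗
Unsatisfied: (1,3), (1,4), (3,1), (3,2), (3,3), (3,4), (4,1), (5,1), (5,3), (5,4), (6,3), (6,4) — 12 in total.

12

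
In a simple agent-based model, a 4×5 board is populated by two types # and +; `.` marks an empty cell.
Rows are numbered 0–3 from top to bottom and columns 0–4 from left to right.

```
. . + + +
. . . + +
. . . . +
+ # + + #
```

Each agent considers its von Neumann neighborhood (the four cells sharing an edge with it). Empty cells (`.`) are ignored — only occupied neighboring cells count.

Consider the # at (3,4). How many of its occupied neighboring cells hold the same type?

0

Occupied neighbors of (3,4): (2,4)=+, (3,3)=+.
Same type (#): 0 of 2.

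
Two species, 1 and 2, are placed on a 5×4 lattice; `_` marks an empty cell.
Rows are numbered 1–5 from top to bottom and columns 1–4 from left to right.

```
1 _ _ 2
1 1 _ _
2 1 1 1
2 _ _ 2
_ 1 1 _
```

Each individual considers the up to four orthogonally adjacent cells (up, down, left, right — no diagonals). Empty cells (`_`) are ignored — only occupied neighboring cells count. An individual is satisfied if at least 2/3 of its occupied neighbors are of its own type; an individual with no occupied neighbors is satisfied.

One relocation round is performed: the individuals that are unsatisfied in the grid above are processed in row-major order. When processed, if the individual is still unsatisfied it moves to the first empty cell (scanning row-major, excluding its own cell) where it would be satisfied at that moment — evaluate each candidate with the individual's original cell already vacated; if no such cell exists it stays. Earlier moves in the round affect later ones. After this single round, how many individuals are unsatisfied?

1

Initially unsatisfied (in order): (3,1), (3,4), (4,4).
  (3,1) → (1,3).
  (3,4) → (1,2).
  (4,4): now satisfied by earlier moves; stays.
Resulting grid:
1 1 2 2
1 1 _ _
_ 1 1 _
2 _ _ 2
_ 1 1 _
Unsatisfied now: (1,3).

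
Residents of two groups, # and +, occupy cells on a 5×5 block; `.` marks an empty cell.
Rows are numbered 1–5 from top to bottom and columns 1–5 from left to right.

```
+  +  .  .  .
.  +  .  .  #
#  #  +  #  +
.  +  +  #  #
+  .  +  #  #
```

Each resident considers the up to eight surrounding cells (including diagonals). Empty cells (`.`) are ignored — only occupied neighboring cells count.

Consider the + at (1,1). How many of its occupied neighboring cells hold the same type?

2

Occupied neighbors of (1,1): (1,2)=+, (2,2)=+.
Same type (+): 2 of 2.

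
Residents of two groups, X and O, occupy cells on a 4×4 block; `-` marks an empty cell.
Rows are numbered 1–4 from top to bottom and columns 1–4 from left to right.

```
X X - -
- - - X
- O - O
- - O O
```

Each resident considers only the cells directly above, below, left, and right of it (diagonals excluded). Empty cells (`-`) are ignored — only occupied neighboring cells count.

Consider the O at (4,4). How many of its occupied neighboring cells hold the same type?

Occupied neighbors of (4,4): (3,4)=O, (4,3)=O.
Same type (O): 2 of 2.

2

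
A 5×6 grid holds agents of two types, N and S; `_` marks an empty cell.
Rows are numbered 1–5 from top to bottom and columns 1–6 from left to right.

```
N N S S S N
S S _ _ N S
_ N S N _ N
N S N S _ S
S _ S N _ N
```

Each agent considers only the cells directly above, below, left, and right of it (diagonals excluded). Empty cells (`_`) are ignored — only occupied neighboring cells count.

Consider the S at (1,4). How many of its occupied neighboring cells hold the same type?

Occupied neighbors of (1,4): (1,3)=S, (1,5)=S.
Same type (S): 2 of 2.

2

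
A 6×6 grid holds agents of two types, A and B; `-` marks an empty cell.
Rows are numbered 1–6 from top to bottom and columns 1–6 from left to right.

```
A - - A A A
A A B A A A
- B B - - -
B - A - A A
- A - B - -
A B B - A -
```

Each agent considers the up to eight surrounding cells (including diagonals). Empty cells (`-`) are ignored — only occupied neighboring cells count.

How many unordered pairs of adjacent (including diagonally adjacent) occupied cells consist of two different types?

16

Scan each occupied cell's neighbors to the right and below (and the two forward diagonals) so each pair is counted once.
From row 1: 1 unlike of 12 pairs (running 1/12).
From row 2: 6 unlike of 11 pairs (running 7/23).
From row 3: 2 unlike of 4 pairs (running 9/27).
From row 4: 3 unlike of 5 pairs (running 12/32).
From row 5: 3 unlike of 5 pairs (running 15/37).
From row 6: 1 unlike of 2 pairs (running 16/39).
Total adjacent occupied pairs: 39; unlike-type pairs: 16.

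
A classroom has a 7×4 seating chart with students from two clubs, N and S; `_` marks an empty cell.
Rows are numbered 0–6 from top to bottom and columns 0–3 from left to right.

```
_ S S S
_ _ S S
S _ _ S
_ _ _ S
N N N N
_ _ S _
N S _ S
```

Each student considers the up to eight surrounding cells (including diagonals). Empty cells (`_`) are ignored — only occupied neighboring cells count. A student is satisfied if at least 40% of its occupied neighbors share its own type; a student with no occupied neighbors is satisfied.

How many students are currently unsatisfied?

(0,1)S 2/2 satisfied
(0,2)S 4/4 satisfied
(0,3)S 3/3 satisfied
(1,2)S 5/5 satisfied
(1,3)S 4/4 satisfied
(2,0)S 0/0 satisfied
(2,3)S 3/3 satisfied
(3,3)S 1/3 not
(4,0)N 1/1 satisfied
(4,1)N 2/3 satisfied
(4,2)N 2/4 satisfied
(4,3)N 1/3 not
(5,2)S 2/5 satisfied
(6,0)N 0/1 not
(6,1)S 1/2 satisfied
(6,3)S 1/1 satisfied
Unsatisfied: (3,3), (4,3), (6,0) — 3 in total.

3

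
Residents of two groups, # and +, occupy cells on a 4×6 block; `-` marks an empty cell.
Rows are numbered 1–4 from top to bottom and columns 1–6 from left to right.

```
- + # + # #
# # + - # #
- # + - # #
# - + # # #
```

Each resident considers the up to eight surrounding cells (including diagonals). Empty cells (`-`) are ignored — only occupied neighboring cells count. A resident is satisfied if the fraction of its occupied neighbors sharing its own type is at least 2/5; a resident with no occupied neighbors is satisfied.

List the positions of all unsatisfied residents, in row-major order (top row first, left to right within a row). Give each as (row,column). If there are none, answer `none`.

Row 1: (1,2)+ 1/4 unhappy · (1,3)# 1/4 unhappy · (1,4)+ 1/4 unhappy · (1,5)# 3/4 ok · (1,6)# 3/3 ok
Row 2: (2,1)# 2/3 ok · (2,2)# 3/6 ok · (2,3)+ 3/6 ok · (2,5)# 5/6 ok · (2,6)# 5/5 ok
Row 3: (3,2)# 3/6 ok · (3,3)+ 2/5 ok · (3,5)# 6/6 ok · (3,6)# 5/5 ok
Row 4: (4,1)# 1/1 ok · (4,3)+ 1/3 unhappy · (4,4)# 2/4 ok · (4,5)# 4/4 ok · (4,6)# 3/3 ok

(1,2), (1,3), (1,4), (4,3)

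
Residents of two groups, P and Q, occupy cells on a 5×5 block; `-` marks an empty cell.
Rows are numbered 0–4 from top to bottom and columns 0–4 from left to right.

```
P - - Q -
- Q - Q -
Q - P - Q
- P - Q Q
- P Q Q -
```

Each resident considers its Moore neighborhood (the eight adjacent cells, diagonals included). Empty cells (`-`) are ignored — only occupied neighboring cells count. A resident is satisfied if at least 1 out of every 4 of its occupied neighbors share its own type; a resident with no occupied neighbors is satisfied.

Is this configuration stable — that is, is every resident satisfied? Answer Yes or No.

(0,0)P 0/1 unhappy
(0,3)Q 1/1 ok
(1,1)Q 1/3 ok
(1,3)Q 2/3 ok
(2,0)Q 1/2 ok
(2,2)P 1/4 ok
(2,4)Q 3/3 ok
(3,1)P 2/4 ok
(3,3)Q 4/5 ok
(3,4)Q 3/3 ok
(4,1)P 1/2 ok
(4,2)Q 2/4 ok
(4,3)Q 3/3 ok
For instance (0,0) has only 0/1 same-type neighbors, below 1/4.

No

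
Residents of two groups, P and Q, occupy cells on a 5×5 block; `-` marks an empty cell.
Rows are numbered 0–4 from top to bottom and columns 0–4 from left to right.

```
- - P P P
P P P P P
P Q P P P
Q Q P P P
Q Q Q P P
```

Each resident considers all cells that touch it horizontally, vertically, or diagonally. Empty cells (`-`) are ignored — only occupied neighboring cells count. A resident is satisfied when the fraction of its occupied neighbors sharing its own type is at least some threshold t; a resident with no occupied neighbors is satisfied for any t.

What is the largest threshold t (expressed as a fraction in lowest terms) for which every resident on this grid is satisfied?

Row 0: (0,2)P 4/4 · (0,3)P 5/5 · (0,4)P 3/3
Row 1: (1,0)P 2/3 · (1,1)P 5/6 · (1,2)P 6/7 · (1,3)P 8/8 · (1,4)P 5/5
Row 2: (2,0)P 2/5 · (2,1)Q 2/8 · (2,2)P 6/8 · (2,3)P 8/8 · (2,4)P 5/5
Row 3: (3,0)Q 4/5 · (3,1)Q 5/8 · (3,2)P 4/8 · (3,3)P 7/8 · (3,4)P 5/5
Row 4: (4,0)Q 3/3 · (4,1)Q 4/5 · (4,2)Q 2/5 · (4,3)P 4/5 · (4,4)P 3/3
The smallest same-type fraction is 2/8 at (2,1), which reduces to 1/4. Any threshold above that leaves this resident unsatisfied.

1/4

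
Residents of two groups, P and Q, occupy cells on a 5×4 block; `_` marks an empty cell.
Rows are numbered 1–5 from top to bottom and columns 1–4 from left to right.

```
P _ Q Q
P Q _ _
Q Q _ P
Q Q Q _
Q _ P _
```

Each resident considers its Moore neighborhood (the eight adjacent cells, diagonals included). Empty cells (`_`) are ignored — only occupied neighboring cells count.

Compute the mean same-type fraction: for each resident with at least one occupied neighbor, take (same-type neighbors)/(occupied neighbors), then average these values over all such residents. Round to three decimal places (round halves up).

(1,1)P 1/2
(1,3)Q 2/2
(1,4)Q 1/1
(2,1)P 1/4
(2,2)Q 3/5
(3,1)Q 4/5
(3,2)Q 5/6
(3,4)P 0/1
(4,1)Q 4/4
(4,2)Q 5/6
(4,3)Q 2/4
(5,1)Q 2/2
(5,3)P 0/2
Sum over 13 residents: 1/2 + 2/2 + 1/1 + 1/4 + 3/5 + 4/5 + 5/6 + 0/1 + 4/4 + 5/6 + 2/4 + 2/2 + 0/2 = 499/60; mean = 499/60 ÷ 13 = 499/780 = 0.639743… → 0.640.

0.640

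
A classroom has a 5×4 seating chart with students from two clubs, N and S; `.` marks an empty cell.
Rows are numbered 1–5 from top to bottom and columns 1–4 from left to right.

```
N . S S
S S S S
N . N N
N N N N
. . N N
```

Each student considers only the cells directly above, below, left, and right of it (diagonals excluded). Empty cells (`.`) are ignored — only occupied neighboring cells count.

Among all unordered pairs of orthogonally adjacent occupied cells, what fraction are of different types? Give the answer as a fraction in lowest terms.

1/5

Scan each occupied cell's neighbors to the right and below so each pair is counted once.
From row 1: 1 unlike of 4 pairs (running 1/4).
From row 2: 3 unlike of 6 pairs (running 4/10).
From row 3: 0 unlike of 4 pairs (running 4/14).
From row 4: 0 unlike of 5 pairs (running 4/19).
From row 5: 0 unlike of 1 pairs (running 4/20).
Total adjacent occupied pairs: 20; unlike-type pairs: 4.
4/20 reduces to 1/5.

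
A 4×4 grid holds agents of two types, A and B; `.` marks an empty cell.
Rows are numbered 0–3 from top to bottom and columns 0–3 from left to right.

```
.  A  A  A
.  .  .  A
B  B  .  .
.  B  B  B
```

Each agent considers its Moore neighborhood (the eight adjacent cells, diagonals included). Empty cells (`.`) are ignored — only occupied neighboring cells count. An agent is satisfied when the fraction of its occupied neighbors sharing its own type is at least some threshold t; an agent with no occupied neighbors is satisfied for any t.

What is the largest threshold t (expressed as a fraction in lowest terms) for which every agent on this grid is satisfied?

(0,1)A 1/1
(0,2)A 3/3
(0,3)A 2/2
(1,3)A 2/2
(2,0)B 2/2
(2,1)B 3/3
(3,1)B 3/3
(3,2)B 3/3
(3,3)B 1/1
The smallest same-type fraction is 1/1 at (0,1), which reduces to 1/1. Any threshold above that leaves this agent unsatisfied.

1/1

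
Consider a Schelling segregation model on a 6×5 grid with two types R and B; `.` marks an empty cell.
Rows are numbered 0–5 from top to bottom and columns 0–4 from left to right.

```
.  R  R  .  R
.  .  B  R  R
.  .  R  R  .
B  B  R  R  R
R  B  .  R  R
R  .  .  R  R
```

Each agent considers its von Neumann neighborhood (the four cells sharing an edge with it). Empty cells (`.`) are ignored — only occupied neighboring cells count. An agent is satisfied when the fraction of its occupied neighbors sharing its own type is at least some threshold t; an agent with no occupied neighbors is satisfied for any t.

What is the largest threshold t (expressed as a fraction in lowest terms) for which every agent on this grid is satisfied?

Row 0: (0,1)R 1/1 · (0,2)R 1/2 · (0,4)R 1/1
Row 1: (1,2)B 0/3 · (1,3)R 2/3 · (1,4)R 2/2
Row 2: (2,2)R 2/3 · (2,3)R 3/3
Row 3: (3,0)B 1/2 · (3,1)B 2/3 · (3,2)R 2/3 · (3,3)R 4/4 · (3,4)R 2/2
Row 4: (4,0)R 1/3 · (4,1)B 1/2 · (4,3)R 3/3 · (4,4)R 3/3
Row 5: (5,0)R 1/1 · (5,3)R 2/2 · (5,4)R 2/2
The smallest same-type fraction is 0/3 at (1,2), which reduces to 0/1. Any threshold above that leaves this agent unsatisfied.

0/1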